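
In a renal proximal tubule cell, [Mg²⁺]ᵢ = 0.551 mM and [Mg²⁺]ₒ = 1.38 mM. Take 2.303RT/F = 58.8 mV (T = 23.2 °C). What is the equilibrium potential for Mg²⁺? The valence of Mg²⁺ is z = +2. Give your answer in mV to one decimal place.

11.7 mV

E = (58.8/z) · log₁₀([Mg²⁺]_out/[Mg²⁺]_in) with z = +2.
= (58.8/2) · log₁₀(1.38/0.551) = 29.40 · log₁₀(2.505)
= 29.40 · (0.3987) = 11.72 mV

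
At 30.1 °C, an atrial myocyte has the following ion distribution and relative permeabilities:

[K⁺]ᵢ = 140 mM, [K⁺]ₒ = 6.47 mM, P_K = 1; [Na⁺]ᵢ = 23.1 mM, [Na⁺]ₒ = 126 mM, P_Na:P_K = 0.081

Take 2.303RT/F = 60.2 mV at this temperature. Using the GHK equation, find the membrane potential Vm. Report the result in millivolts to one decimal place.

-56.0 mV

Vm = 60.2 · log₁₀[(Σ P·[cation]ₒ + Σ P·[anion]ᵢ) / (Σ P·[cation]ᵢ + Σ P·[anion]ₒ)]
Numerator = 1×6.47 + 0.081×126 = 16.68
Denominator = 1×140 + 0.081×23.1 = 141.9
Vm = 60.2 · log₁₀(0.11754) = 60.2 × (-0.9298) = -55.97 mV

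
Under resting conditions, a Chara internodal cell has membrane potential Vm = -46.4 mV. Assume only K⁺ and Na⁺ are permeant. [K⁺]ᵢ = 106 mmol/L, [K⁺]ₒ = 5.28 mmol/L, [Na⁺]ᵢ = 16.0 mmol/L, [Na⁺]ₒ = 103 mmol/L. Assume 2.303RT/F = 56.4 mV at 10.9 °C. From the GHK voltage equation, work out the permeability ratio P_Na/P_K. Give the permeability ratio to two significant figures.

0.11

Let α = P_Na/P_K. GHK: Vm = 56.4·log₁₀[(Kₒ + α·Naₒ)/(Kᵢ + α·Naᵢ)].
10^(Vm/56.4) = 10^(-46.4/56.4) = 0.15042
So 0.15042·(Kᵢ + α·Naᵢ) = Kₒ + α·Naₒ → α = (0.15042·106.0 − 5.28) / (103.0 − 0.15042·16.0)
α = (15.94 − 5.28) / (103.0 − 2.407) = 10.66/100.6 = 0.106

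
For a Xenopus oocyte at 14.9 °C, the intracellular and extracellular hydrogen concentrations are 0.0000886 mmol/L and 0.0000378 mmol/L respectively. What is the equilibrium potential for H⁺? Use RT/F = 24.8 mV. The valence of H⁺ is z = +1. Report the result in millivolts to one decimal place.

-21.1 mV

E = (24.8/z) · ln([H⁺]_out/[H⁺]_in) with z = +1.
= (24.8/1) · ln(0.0000378/0.0000886) = 24.80 · ln(0.4266)
= 24.80 · (-0.8518) = -21.13 mV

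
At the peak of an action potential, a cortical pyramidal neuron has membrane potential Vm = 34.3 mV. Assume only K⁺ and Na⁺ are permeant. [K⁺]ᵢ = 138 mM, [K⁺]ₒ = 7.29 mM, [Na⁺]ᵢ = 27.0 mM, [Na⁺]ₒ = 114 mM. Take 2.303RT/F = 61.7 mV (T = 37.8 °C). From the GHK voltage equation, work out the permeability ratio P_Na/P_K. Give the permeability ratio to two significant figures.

Let α = P_Na/P_K. GHK: Vm = 61.7·log₁₀[(Kₒ + α·Naₒ)/(Kᵢ + α·Naᵢ)].
10^(Vm/61.7) = 10^(34.3/61.7) = 3.5968
So 3.5968·(Kᵢ + α·Naᵢ) = Kₒ + α·Naₒ → α = (3.5968·138.0 − 7.29) / (114.0 − 3.5968·27.0)
α = (496.4 − 7.29) / (114.0 − 97.11) = 489.1/16.89 = 28.96

29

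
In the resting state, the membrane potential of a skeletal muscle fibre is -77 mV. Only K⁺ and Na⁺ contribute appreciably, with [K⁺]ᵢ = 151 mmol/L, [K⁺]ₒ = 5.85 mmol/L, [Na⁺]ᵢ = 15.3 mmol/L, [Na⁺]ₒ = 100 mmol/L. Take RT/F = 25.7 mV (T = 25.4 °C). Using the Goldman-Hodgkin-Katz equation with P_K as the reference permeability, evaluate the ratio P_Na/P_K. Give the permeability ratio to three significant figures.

Let α = P_Na/P_K. GHK: Vm = 25.7·ln[(Kₒ + α·Naₒ)/(Kᵢ + α·Naᵢ)].
e^(Vm/25.7) = e^(-77.0/25.7) = 0.049981
So 0.049981·(Kᵢ + α·Naᵢ) = Kₒ + α·Naₒ → α = (0.049981·151.0 − 5.85) / (100.0 − 0.049981·15.3)
α = (7.547 − 5.85) / (100.0 − 0.7647) = 1.697/99.24 = 0.0171

0.0171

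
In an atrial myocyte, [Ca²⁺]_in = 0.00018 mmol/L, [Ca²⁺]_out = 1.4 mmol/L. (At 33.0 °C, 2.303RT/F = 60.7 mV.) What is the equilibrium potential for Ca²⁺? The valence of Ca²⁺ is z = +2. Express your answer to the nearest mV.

118 mV

E = (60.7/z) · log₁₀([Ca²⁺]_out/[Ca²⁺]_in) with z = +2.
= (60.7/2) · log₁₀(1.4/0.00018) = 30.35 · log₁₀(7778)
= 30.35 · (3.8909) = 118.09 mV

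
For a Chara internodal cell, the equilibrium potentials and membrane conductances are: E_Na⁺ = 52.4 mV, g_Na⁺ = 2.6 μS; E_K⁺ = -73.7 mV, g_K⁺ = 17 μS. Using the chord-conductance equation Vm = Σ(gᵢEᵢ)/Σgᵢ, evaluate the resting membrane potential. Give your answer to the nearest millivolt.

-57 mV

Σ gᵢEᵢ = 2.6·(52.4) + 17·(-73.7) = -1116.66
Σ gᵢ = 2.6 + 17 = 19.6
Vm = -1116.66 / 19.6 = -56.97 mV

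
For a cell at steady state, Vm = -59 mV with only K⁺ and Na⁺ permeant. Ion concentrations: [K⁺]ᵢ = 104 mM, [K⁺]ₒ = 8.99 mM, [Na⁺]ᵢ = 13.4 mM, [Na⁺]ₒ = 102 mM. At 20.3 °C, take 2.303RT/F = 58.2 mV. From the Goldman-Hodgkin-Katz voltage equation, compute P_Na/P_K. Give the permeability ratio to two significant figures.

Let α = P_Na/P_K. GHK: Vm = 58.2·log₁₀[(Kₒ + α·Naₒ)/(Kᵢ + α·Naᵢ)].
10^(Vm/58.2) = 10^(-59.0/58.2) = 0.096884
So 0.096884·(Kᵢ + α·Naᵢ) = Kₒ + α·Naₒ → α = (0.096884·104.0 − 8.99) / (102.0 − 0.096884·13.4)
α = (10.08 − 8.99) / (102.0 − 1.298) = 1.086/100.7 = 0.01078

0.011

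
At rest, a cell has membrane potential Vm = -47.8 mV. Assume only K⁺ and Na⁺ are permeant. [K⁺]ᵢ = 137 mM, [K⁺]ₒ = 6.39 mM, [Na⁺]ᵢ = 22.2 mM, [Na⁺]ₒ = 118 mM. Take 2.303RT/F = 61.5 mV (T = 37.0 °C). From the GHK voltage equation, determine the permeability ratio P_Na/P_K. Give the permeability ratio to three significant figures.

Let α = P_Na/P_K. GHK: Vm = 61.5·log₁₀[(Kₒ + α·Naₒ)/(Kᵢ + α·Naᵢ)].
10^(Vm/61.5) = 10^(-47.8/61.5) = 0.16702
So 0.16702·(Kᵢ + α·Naᵢ) = Kₒ + α·Naₒ → α = (0.16702·137.0 − 6.39) / (118.0 − 0.16702·22.2)
α = (22.88 − 6.39) / (118.0 − 3.708) = 16.49/114.3 = 0.1443

0.144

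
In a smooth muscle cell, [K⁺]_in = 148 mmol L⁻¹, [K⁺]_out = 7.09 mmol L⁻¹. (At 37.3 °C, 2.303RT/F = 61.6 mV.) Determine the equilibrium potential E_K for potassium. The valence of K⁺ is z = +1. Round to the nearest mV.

-81 mV

E = (61.6/z) · log₁₀([K⁺]_out/[K⁺]_in) with z = +1.
= (61.6/1) · log₁₀(7.09/148) = 61.60 · log₁₀(0.04791)
= 61.60 · (-1.3196) = -81.29 mV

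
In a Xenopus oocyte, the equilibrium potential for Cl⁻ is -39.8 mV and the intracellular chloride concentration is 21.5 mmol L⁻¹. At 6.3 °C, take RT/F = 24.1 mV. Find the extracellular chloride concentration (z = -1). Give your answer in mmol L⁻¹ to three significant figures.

Nernst: E = (24.1/-1) · ln([out]/[in]), so ln([out]/[in]) = -39.8 × -1 / 24.1 = 1.6515.
[out]/[in] = e^(1.6515) = 5.215.
[out] = 5.215 × 21.5 = 112.1 mmol L⁻¹.

112 mmol L⁻¹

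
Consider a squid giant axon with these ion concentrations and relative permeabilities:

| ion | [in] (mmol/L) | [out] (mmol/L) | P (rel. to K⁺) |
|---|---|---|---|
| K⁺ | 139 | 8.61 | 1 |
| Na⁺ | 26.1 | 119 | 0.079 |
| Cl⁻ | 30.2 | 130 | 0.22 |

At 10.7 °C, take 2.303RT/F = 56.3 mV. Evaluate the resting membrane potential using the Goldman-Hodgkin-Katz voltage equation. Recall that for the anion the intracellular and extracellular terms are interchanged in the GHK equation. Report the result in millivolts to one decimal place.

-47.2 mV

Vm = 56.3 · log₁₀[(Σ P·[cation]ₒ + Σ P·[anion]ᵢ) / (Σ P·[cation]ᵢ + Σ P·[anion]ₒ)]
Numerator = 1×8.61 + 0.079×119 + 0.22×30.2 = 24.66
Denominator = 1×139 + 0.079×26.1 + 0.22×130 = 169.7
Vm = 56.3 · log₁₀(0.14532) = 56.3 × (-0.8377) = -47.16 mV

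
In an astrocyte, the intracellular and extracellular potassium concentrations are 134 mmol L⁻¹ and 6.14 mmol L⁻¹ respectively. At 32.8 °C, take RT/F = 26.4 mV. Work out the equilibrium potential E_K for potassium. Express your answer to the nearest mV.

-81 mV

E = (26.4/z) · ln([K⁺]_out/[K⁺]_in) with z = +1.
= (26.4/1) · ln(6.14/134) = 26.40 · ln(0.04582)
= 26.40 · (-3.0830) = -81.39 mV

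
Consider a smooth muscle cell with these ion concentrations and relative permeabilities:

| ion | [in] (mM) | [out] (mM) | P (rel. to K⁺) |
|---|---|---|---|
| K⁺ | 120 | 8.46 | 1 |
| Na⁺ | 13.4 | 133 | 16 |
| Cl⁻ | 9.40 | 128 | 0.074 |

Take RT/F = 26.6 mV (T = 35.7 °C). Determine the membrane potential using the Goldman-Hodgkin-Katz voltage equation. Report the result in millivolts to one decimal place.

48.6 mV

Vm = 26.6 · ln[(Σ P·[cation]ₒ + Σ P·[anion]ᵢ) / (Σ P·[cation]ᵢ + Σ P·[anion]ₒ)]
Numerator = 1×8.46 + 16×133 + 0.074×9.40 = 2137
Denominator = 1×120 + 16×13.4 + 0.074×128 = 343.9
Vm = 26.6 · ln(6.215) = 26.6 × (1.8270) = 48.60 mV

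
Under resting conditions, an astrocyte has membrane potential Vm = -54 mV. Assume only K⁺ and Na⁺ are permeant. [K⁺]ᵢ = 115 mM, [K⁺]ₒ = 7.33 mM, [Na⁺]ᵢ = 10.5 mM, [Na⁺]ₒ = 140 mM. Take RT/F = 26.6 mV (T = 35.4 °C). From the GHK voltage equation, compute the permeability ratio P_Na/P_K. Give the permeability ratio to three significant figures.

Let α = P_Na/P_K. GHK: Vm = 26.6·ln[(Kₒ + α·Naₒ)/(Kᵢ + α·Naᵢ)].
e^(Vm/26.6) = e^(-54.0/26.6) = 0.13133
So 0.13133·(Kᵢ + α·Naᵢ) = Kₒ + α·Naₒ → α = (0.13133·115.0 − 7.33) / (140.0 − 0.13133·10.5)
α = (15.1 − 7.33) / (140.0 − 1.379) = 7.772/138.6 = 0.05607

0.0561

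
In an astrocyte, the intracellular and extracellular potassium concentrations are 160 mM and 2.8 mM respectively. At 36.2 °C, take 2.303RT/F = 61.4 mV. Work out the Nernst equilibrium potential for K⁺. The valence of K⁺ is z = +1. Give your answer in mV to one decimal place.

E = (61.4/z) · log₁₀([K⁺]_out/[K⁺]_in) with z = +1.
= (61.4/1) · log₁₀(2.8/160) = 61.40 · log₁₀(0.0175)
= 61.40 · (-1.7570) = -107.88 mV

-107.9 mV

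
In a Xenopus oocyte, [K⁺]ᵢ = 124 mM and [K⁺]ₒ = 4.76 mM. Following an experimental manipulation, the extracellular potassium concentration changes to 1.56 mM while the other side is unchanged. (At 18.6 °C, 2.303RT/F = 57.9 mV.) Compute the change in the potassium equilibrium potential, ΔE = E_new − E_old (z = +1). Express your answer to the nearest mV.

E_old = (57.9/1)·log₁₀(4.76/124) = -81.98 mV
E_new = (57.9/1)·log₁₀(1.56/124) = -110.03 mV
ΔE = -110.03 − (-81.98) = -28.05 mV

-28 mV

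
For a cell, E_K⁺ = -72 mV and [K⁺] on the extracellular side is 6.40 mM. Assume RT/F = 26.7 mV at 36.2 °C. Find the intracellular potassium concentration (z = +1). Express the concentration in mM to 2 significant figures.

95 mM

Nernst: E = (26.7/1) · ln([out]/[in]), so ln([out]/[in]) = -72.0 × 1 / 26.7 = -2.6966.
[out]/[in] = e^(-2.6966) = 0.06743.
[in] = 6.40 / 0.06743 = 94.91 mM.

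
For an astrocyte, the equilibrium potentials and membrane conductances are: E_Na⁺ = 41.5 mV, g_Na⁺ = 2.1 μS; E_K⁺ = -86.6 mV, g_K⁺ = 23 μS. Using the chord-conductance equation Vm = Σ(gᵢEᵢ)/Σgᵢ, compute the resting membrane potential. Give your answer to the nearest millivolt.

Σ gᵢEᵢ = 2.1·(41.5) + 23·(-86.6) = -1904.65
Σ gᵢ = 2.1 + 23 = 25.1
Vm = -1904.65 / 25.1 = -75.88 mV

-76 mV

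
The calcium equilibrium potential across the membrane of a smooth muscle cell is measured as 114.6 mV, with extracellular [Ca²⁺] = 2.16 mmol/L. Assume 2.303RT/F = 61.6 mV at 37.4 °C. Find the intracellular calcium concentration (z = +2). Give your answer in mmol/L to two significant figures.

Nernst: E = (61.6/2) · log₁₀([out]/[in]), so log₁₀([out]/[in]) = 114.6 × 2 / 61.6 = 3.7208.
[out]/[in] = 10^(3.7208) = 5257.
[in] = 2.16 / 5257 = 0.0004108 mmol/L.

0.00041 mmol/L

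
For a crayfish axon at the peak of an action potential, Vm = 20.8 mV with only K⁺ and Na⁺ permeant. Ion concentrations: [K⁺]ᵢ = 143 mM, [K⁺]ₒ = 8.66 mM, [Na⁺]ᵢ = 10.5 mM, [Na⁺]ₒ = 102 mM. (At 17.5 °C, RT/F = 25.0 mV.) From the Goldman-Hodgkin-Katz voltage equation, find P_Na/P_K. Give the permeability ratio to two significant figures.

4.1

Let α = P_Na/P_K. GHK: Vm = 25.0·ln[(Kₒ + α·Naₒ)/(Kᵢ + α·Naᵢ)].
e^(Vm/25.0) = e^(20.8/25.0) = 2.2979
So 2.2979·(Kᵢ + α·Naᵢ) = Kₒ + α·Naₒ → α = (2.2979·143.0 − 8.66) / (102.0 − 2.2979·10.5)
α = (328.6 − 8.66) / (102.0 − 24.13) = 319.9/77.87 = 4.109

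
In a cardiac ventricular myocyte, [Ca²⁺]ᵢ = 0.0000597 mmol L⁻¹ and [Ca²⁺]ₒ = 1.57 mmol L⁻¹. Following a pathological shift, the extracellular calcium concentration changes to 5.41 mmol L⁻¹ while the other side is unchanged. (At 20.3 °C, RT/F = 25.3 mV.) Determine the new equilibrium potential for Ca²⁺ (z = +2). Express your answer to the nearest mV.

After the shift: [Ca²⁺]_out = 5.41, [Ca²⁺]_in = 0.0000597 mmol L⁻¹.
E_new = (25.3/2)·ln(5.41/0.0000597) = 12.65 · (11.4144) = 144.39 mV

144 mV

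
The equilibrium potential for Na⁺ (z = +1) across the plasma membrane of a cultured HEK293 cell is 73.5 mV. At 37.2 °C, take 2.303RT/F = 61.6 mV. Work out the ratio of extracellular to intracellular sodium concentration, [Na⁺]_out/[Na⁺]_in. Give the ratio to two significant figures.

16

log₁₀([out]/[in]) = E·z/(61.6) = 73.5 × 1 / 61.6 = 1.1932
[out]/[in] = 10^(1.1932) = 15.6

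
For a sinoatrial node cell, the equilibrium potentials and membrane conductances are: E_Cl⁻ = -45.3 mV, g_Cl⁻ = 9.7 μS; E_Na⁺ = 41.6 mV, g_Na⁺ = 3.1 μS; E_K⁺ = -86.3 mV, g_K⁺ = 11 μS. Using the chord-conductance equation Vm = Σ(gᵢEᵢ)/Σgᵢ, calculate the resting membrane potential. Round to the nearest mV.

-53 mV

Σ gᵢEᵢ = 9.7·(-45.3) + 3.1·(41.6) + 11·(-86.3) = -1259.75
Σ gᵢ = 9.7 + 3.1 + 11 = 23.8
Vm = -1259.75 / 23.8 = -52.93 mV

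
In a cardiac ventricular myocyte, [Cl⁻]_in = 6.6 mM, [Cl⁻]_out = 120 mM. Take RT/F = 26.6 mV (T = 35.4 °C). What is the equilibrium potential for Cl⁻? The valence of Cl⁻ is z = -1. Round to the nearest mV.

E = (26.6/z) · ln([Cl⁻]_out/[Cl⁻]_in) with z = -1.
For an anion, dividing by z = -1 reverses the sign.
= (26.6/-1) · ln(120/6.6) = -26.60 · ln(18.18)
= -26.60 · (2.9004) = -77.15 mV

-77 mV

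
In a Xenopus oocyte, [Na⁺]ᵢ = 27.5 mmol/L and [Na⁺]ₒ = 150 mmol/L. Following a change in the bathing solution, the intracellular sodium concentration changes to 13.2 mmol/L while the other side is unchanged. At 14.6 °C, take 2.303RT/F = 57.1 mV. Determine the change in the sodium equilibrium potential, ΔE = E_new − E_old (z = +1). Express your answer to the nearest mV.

E_old = (57.1/1)·log₁₀(150/27.5) = 42.07 mV
E_new = (57.1/1)·log₁₀(150/13.2) = 60.27 mV
ΔE = 60.27 − (42.07) = 18.20 mV

18 mV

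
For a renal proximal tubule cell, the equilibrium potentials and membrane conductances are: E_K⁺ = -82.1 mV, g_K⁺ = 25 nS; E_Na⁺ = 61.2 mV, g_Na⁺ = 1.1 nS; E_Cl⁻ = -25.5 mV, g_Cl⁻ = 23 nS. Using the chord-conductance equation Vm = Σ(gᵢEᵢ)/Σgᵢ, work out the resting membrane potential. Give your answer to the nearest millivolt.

Σ gᵢEᵢ = 25·(-82.1) + 1.1·(61.2) + 23·(-25.5) = -2571.68
Σ gᵢ = 25 + 1.1 + 23 = 49.1
Vm = -2571.68 / 49.1 = -52.38 mV

-52 mV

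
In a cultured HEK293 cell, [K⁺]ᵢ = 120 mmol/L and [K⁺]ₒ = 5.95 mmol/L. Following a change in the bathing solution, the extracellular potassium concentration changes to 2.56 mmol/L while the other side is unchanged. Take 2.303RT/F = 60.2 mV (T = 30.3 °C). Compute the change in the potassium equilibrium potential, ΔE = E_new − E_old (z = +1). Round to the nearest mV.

E_old = (60.2/1)·log₁₀(5.95/120) = -78.54 mV
E_new = (60.2/1)·log₁₀(2.56/120) = -100.59 mV
ΔE = -100.59 − (-78.54) = -22.05 mV

-22 mV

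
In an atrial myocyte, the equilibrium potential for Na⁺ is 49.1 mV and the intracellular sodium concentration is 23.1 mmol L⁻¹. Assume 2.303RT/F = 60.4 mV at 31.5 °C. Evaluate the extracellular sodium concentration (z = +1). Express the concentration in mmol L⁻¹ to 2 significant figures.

150 mmol L⁻¹

Nernst: E = (60.4/1) · log₁₀([out]/[in]), so log₁₀([out]/[in]) = 49.1 × 1 / 60.4 = 0.8129.
[out]/[in] = 10^(0.8129) = 6.5.
[out] = 6.5 × 23.1 = 150.2 mmol L⁻¹.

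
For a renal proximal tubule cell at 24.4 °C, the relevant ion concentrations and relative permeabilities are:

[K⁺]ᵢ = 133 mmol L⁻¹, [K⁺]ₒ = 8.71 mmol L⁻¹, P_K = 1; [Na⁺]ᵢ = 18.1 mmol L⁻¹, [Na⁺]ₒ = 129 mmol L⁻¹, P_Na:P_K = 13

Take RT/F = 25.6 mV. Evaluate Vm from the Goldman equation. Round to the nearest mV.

39 mV

Vm = 25.6 · ln[(Σ P·[cation]ₒ + Σ P·[anion]ᵢ) / (Σ P·[cation]ᵢ + Σ P·[anion]ₒ)]
Numerator = 1×8.71 + 13×129 = 1686
Denominator = 1×133 + 13×18.1 = 368.3
Vm = 25.6 · ln(4.577) = 25.6 × (1.5210) = 38.94 mV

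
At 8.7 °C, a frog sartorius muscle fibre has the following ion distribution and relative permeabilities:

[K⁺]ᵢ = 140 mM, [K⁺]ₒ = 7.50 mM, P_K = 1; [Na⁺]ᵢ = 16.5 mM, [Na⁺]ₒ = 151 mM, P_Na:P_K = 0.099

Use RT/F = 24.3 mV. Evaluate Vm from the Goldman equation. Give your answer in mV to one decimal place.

Vm = 24.3 · ln[(Σ P·[cation]ₒ + Σ P·[anion]ᵢ) / (Σ P·[cation]ᵢ + Σ P·[anion]ₒ)]
Numerator = 1×7.50 + 0.099×151 = 22.45
Denominator = 1×140 + 0.099×16.5 = 141.6
Vm = 24.3 · ln(0.1585) = 24.3 × (-1.8420) = -44.76 mV

-44.8 mV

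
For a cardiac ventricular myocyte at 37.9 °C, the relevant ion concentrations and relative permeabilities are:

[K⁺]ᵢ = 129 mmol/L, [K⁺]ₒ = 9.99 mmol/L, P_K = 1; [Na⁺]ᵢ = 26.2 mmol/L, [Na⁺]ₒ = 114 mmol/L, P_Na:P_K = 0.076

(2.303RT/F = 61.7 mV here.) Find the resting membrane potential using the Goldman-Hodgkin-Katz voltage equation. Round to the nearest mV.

Vm = 61.7 · log₁₀[(Σ P·[cation]ₒ + Σ P·[anion]ᵢ) / (Σ P·[cation]ᵢ + Σ P·[anion]ₒ)]
Numerator = 1×9.99 + 0.076×114 = 18.65
Denominator = 1×129 + 0.076×26.2 = 131
Vm = 61.7 · log₁₀(0.14241) = 61.7 × (-0.8465) = -52.23 mV

-52 mV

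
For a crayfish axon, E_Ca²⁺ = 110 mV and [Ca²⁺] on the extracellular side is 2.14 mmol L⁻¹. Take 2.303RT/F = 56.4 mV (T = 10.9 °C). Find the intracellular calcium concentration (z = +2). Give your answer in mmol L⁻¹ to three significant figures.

0.000269 mmol L⁻¹

Nernst: E = (56.4/2) · log₁₀([out]/[in]), so log₁₀([out]/[in]) = 110.0 × 2 / 56.4 = 3.9007.
[out]/[in] = 10^(3.9007) = 7956.
[in] = 2.14 / 7956 = 0.000269 mmol L⁻¹.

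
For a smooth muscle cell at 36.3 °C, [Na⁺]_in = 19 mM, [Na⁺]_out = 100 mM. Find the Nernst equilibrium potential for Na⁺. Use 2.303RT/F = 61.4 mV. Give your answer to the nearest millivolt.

44 mV

E = (61.4/z) · log₁₀([Na⁺]_out/[Na⁺]_in) with z = +1.
= (61.4/1) · log₁₀(100/19) = 61.40 · log₁₀(5.263)
= 61.40 · (0.7212) = 44.28 mV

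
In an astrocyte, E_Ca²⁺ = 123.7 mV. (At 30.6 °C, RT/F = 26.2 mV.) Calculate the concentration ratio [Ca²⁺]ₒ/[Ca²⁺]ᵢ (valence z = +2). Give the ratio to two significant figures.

ln([out]/[in]) = E·z/(26.2) = 123.7 × 2 / 26.2 = 9.4427
[out]/[in] = e^(9.4427) = 1.262e+04

13000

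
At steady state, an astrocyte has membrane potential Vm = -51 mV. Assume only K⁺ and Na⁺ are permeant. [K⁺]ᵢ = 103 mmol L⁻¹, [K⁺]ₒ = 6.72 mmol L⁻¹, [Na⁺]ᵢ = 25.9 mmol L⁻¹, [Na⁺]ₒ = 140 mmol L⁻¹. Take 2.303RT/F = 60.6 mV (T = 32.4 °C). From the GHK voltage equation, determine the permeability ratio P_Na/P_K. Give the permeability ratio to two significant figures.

Let α = P_Na/P_K. GHK: Vm = 60.6·log₁₀[(Kₒ + α·Naₒ)/(Kᵢ + α·Naᵢ)].
10^(Vm/60.6) = 10^(-51.0/60.6) = 0.14402
So 0.14402·(Kᵢ + α·Naᵢ) = Kₒ + α·Naₒ → α = (0.14402·103.0 − 6.72) / (140.0 − 0.14402·25.9)
α = (14.83 − 6.72) / (140.0 − 3.73) = 8.114/136.3 = 0.05954

0.060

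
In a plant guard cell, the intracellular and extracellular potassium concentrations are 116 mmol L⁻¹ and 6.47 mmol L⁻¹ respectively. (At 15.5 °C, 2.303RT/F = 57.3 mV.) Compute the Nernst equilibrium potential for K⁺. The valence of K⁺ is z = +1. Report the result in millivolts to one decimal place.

E = (57.3/z) · log₁₀([K⁺]_out/[K⁺]_in) with z = +1.
= (57.3/1) · log₁₀(6.47/116) = 57.30 · log₁₀(0.05578)
= 57.30 · (-1.2536) = -71.83 mV

-71.8 mV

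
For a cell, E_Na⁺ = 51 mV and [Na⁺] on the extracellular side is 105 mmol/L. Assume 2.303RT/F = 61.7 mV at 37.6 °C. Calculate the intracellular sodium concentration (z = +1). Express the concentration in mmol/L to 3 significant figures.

Nernst: E = (61.7/1) · log₁₀([out]/[in]), so log₁₀([out]/[in]) = 51.0 × 1 / 61.7 = 0.8266.
[out]/[in] = 10^(0.8266) = 6.708.
[in] = 105 / 6.708 = 15.65 mmol/L.

15.7 mmol/L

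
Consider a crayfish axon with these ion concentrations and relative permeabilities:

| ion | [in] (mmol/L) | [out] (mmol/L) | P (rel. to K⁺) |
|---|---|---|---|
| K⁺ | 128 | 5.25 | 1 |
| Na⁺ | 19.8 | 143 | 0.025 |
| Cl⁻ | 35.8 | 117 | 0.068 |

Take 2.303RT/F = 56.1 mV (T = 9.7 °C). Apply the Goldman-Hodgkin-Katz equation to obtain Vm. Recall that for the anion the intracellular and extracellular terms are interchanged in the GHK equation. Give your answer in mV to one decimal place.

-60.8 mV

Vm = 56.1 · log₁₀[(Σ P·[cation]ₒ + Σ P·[anion]ᵢ) / (Σ P·[cation]ᵢ + Σ P·[anion]ₒ)]
Numerator = 1×5.25 + 0.025×143 + 0.068×35.8 = 11.26
Denominator = 1×128 + 0.025×19.8 + 0.068×117 = 136.5
Vm = 56.1 · log₁₀(0.082516) = 56.1 × (-1.0835) = -60.78 mV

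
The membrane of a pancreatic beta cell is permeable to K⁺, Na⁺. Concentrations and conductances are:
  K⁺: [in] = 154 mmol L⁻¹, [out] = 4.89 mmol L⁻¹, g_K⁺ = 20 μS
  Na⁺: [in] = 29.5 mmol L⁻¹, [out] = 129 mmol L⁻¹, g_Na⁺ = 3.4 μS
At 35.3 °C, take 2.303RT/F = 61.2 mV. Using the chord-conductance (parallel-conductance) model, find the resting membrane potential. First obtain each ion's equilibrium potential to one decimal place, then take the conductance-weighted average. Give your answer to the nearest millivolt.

-73 mV

E_K⁺ = (61.2/1)·log₁₀(4.89/154) = -91.7 mV
E_Na⁺ = (61.2/1)·log₁₀(129/29.5) = 39.2 mV
Vm = (Σ gᵢEᵢ)/(Σ gᵢ) = (20·-91.7 + 3.4·39.2) / (20 + 3.4)
= -1700.72 / 23.4 = -72.68 mV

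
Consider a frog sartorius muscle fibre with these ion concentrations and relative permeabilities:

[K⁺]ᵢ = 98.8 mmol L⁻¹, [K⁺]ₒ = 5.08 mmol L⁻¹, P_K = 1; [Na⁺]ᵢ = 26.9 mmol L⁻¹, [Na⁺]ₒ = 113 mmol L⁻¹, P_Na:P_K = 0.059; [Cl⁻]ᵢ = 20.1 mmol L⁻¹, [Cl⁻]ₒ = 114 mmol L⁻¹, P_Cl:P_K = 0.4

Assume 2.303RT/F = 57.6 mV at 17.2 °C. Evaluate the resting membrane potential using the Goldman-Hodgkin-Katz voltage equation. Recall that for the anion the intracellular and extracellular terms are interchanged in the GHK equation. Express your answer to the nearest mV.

Vm = 57.6 · log₁₀[(Σ P·[cation]ₒ + Σ P·[anion]ᵢ) / (Σ P·[cation]ᵢ + Σ P·[anion]ₒ)]
Numerator = 1×5.08 + 0.059×113 + 0.4×20.1 = 19.79
Denominator = 1×98.8 + 0.059×26.9 + 0.4×114 = 146
Vm = 57.6 · log₁₀(0.13554) = 57.6 × (-0.8679) = -49.99 mV

-50 mV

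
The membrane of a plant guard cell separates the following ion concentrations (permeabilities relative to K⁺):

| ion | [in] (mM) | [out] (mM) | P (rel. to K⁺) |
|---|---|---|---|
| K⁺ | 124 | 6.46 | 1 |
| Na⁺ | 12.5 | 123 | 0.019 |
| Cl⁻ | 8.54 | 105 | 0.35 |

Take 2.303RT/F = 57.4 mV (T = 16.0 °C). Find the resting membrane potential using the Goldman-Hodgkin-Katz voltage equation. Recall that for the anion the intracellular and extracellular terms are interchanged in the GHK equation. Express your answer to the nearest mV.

Vm = 57.4 · log₁₀[(Σ P·[cation]ₒ + Σ P·[anion]ᵢ) / (Σ P·[cation]ᵢ + Σ P·[anion]ₒ)]
Numerator = 1×6.46 + 0.019×123 + 0.35×8.54 = 11.79
Denominator = 1×124 + 0.019×12.5 + 0.35×105 = 161
Vm = 57.4 · log₁₀(0.073211) = 57.4 × (-1.1354) = -65.17 mV

-65 mV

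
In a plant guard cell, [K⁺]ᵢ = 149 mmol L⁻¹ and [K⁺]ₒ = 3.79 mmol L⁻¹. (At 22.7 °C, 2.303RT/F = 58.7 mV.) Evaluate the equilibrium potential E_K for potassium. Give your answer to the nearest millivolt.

E = (58.7/z) · log₁₀([K⁺]_out/[K⁺]_in) with z = +1.
= (58.7/1) · log₁₀(3.79/149) = 58.70 · log₁₀(0.02544)
= 58.70 · (-1.5945) = -93.60 mV

-94 mV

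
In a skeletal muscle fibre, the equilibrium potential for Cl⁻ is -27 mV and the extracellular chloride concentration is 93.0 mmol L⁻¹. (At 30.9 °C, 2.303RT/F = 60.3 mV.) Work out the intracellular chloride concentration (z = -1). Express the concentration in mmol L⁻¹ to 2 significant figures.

33 mmol L⁻¹

Nernst: E = (60.3/-1) · log₁₀([out]/[in]), so log₁₀([out]/[in]) = -27.0 × -1 / 60.3 = 0.4478.
[out]/[in] = 10^(0.4478) = 2.804.
[in] = 93.0 / 2.804 = 33.17 mmol L⁻¹.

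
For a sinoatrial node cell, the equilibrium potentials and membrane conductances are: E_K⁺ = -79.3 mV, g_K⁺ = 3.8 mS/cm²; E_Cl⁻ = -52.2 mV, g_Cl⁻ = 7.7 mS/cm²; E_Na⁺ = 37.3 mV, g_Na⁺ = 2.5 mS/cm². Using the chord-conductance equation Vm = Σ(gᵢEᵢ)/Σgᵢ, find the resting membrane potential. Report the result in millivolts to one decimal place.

-43.6 mV

Σ gᵢEᵢ = 3.8·(-79.3) + 7.7·(-52.2) + 2.5·(37.3) = -610.03
Σ gᵢ = 3.8 + 7.7 + 2.5 = 14
Vm = -610.03 / 14 = -43.57 mV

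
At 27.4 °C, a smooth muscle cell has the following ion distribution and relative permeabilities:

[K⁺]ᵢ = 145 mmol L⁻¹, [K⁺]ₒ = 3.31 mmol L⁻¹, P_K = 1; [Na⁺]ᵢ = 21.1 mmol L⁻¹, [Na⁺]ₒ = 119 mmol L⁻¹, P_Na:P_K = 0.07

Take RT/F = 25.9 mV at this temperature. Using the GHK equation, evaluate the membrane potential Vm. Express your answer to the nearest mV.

Vm = 25.9 · ln[(Σ P·[cation]ₒ + Σ P·[anion]ᵢ) / (Σ P·[cation]ᵢ + Σ P·[anion]ₒ)]
Numerator = 1×3.31 + 0.07×119 = 11.64
Denominator = 1×145 + 0.07×21.1 = 146.5
Vm = 25.9 · ln(0.079466) = 25.9 × (-2.5324) = -65.59 mV

-66 mV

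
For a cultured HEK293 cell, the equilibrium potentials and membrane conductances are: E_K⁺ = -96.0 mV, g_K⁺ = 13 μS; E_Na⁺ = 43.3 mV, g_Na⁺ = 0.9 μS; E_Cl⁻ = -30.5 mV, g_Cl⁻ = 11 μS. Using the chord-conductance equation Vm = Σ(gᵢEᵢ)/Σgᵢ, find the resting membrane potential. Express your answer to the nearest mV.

-62 mV

Σ gᵢEᵢ = 13·(-96.0) + 0.9·(43.3) + 11·(-30.5) = -1544.53
Σ gᵢ = 13 + 0.9 + 11 = 24.9
Vm = -1544.53 / 24.9 = -62.03 mV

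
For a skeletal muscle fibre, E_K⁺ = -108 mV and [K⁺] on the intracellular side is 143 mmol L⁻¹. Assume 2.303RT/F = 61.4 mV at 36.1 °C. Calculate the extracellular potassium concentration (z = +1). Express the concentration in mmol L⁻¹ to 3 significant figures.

2.49 mmol L⁻¹

Nernst: E = (61.4/1) · log₁₀([out]/[in]), so log₁₀([out]/[in]) = -108.0 × 1 / 61.4 = -1.7590.
[out]/[in] = 10^(-1.7590) = 0.01742.
[out] = 0.01742 × 143 = 2.491 mmol L⁻¹.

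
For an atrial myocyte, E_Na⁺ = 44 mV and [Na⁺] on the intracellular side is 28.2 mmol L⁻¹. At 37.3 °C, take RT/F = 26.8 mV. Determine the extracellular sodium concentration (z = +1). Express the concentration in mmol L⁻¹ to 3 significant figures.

146 mmol L⁻¹

Nernst: E = (26.8/1) · ln([out]/[in]), so ln([out]/[in]) = 44.0 × 1 / 26.8 = 1.6418.
[out]/[in] = e^(1.6418) = 5.164.
[out] = 5.164 × 28.2 = 145.6 mmol L⁻¹.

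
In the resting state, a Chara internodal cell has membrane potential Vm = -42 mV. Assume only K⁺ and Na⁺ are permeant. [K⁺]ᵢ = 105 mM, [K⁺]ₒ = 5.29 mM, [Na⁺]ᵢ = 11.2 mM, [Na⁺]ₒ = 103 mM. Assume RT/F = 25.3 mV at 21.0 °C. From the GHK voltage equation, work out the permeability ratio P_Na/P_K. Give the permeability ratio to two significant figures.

0.15

Let α = P_Na/P_K. GHK: Vm = 25.3·ln[(Kₒ + α·Naₒ)/(Kᵢ + α·Naᵢ)].
e^(Vm/25.3) = e^(-42.0/25.3) = 0.19012
So 0.19012·(Kᵢ + α·Naᵢ) = Kₒ + α·Naₒ → α = (0.19012·105.0 − 5.29) / (103.0 − 0.19012·11.2)
α = (19.96 − 5.29) / (103.0 − 2.129) = 14.67/100.9 = 0.1455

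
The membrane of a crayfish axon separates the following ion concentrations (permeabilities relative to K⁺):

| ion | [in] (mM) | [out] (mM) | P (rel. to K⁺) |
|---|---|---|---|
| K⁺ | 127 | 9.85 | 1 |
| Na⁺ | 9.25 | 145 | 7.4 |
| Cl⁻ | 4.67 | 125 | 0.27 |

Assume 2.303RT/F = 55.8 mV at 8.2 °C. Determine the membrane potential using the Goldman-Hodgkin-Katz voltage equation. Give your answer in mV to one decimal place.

37.7 mV

Vm = 55.8 · log₁₀[(Σ P·[cation]ₒ + Σ P·[anion]ᵢ) / (Σ P·[cation]ᵢ + Σ P·[anion]ₒ)]
Numerator = 1×9.85 + 7.4×145 + 0.27×4.67 = 1084
Denominator = 1×127 + 7.4×9.25 + 0.27×125 = 229.2
Vm = 55.8 · log₁₀(4.73) = 55.8 × (0.6749) = 37.66 mV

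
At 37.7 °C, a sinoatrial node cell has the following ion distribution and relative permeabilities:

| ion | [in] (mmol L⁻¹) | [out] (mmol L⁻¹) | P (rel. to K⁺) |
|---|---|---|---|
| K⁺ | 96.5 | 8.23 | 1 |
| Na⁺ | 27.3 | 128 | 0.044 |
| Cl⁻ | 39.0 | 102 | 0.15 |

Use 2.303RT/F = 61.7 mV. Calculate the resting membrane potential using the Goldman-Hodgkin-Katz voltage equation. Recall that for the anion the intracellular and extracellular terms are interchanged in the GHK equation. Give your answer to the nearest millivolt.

Vm = 61.7 · log₁₀[(Σ P·[cation]ₒ + Σ P·[anion]ᵢ) / (Σ P·[cation]ᵢ + Σ P·[anion]ₒ)]
Numerator = 1×8.23 + 0.044×128 + 0.15×39.0 = 19.71
Denominator = 1×96.5 + 0.044×27.3 + 0.15×102 = 113
Vm = 61.7 · log₁₀(0.17444) = 61.7 × (-0.7584) = -46.79 mV

-47 mV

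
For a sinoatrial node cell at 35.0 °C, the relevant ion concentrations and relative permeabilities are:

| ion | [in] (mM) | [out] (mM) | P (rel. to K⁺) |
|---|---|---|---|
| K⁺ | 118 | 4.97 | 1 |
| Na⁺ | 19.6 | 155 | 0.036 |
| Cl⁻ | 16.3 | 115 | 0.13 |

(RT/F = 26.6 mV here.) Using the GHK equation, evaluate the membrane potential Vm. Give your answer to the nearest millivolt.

Vm = 26.6 · ln[(Σ P·[cation]ₒ + Σ P·[anion]ᵢ) / (Σ P·[cation]ᵢ + Σ P·[anion]ₒ)]
Numerator = 1×4.97 + 0.036×155 + 0.13×16.3 = 12.67
Denominator = 1×118 + 0.036×19.6 + 0.13×115 = 133.7
Vm = 26.6 · ln(0.094788) = 26.6 × (-2.3561) = -62.67 mV

-63 mV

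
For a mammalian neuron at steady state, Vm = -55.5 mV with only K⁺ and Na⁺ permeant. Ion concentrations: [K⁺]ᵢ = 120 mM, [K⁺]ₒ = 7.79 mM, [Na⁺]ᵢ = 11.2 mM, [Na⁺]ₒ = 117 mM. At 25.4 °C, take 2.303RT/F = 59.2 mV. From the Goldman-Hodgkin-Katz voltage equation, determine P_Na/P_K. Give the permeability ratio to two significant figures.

Let α = P_Na/P_K. GHK: Vm = 59.2·log₁₀[(Kₒ + α·Naₒ)/(Kᵢ + α·Naᵢ)].
10^(Vm/59.2) = 10^(-55.5/59.2) = 0.11548
So 0.11548·(Kᵢ + α·Naᵢ) = Kₒ + α·Naₒ → α = (0.11548·120.0 − 7.79) / (117.0 − 0.11548·11.2)
α = (13.86 − 7.79) / (117.0 − 1.293) = 6.067/115.7 = 0.05244

0.052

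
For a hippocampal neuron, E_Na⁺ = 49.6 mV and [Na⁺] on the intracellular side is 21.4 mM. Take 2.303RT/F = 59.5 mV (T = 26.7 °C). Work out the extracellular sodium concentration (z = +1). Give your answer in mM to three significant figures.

146 mM

Nernst: E = (59.5/1) · log₁₀([out]/[in]), so log₁₀([out]/[in]) = 49.6 × 1 / 59.5 = 0.8336.
[out]/[in] = 10^(0.8336) = 6.817.
[out] = 6.817 × 21.4 = 145.9 mM.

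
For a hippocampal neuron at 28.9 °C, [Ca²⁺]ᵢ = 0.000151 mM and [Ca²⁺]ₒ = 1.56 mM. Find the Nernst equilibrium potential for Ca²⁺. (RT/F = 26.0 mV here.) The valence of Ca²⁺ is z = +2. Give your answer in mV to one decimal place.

120.2 mV

E = (26.0/z) · ln([Ca²⁺]_out/[Ca²⁺]_in) with z = +2.
= (26.0/2) · ln(1.56/0.000151) = 13.00 · ln(1.033e+04)
= 13.00 · (9.2429) = 120.16 mV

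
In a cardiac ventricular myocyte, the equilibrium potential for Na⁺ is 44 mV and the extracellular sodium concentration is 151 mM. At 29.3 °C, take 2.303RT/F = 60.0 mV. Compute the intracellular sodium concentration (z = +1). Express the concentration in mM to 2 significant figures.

28 mM

Nernst: E = (60.0/1) · log₁₀([out]/[in]), so log₁₀([out]/[in]) = 44.0 × 1 / 60.0 = 0.7333.
[out]/[in] = 10^(0.7333) = 5.412.
[in] = 151 / 5.412 = 27.9 mM.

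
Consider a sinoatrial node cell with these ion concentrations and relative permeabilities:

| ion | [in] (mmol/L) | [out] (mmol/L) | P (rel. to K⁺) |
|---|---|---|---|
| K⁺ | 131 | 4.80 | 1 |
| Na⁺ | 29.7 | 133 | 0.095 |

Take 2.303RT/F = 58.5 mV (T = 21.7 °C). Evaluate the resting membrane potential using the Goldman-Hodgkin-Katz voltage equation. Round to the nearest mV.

-52 mV

Vm = 58.5 · log₁₀[(Σ P·[cation]ₒ + Σ P·[anion]ᵢ) / (Σ P·[cation]ᵢ + Σ P·[anion]ₒ)]
Numerator = 1×4.80 + 0.095×133 = 17.43
Denominator = 1×131 + 0.095×29.7 = 133.8
Vm = 58.5 · log₁₀(0.13029) = 58.5 × (-0.8851) = -51.78 mV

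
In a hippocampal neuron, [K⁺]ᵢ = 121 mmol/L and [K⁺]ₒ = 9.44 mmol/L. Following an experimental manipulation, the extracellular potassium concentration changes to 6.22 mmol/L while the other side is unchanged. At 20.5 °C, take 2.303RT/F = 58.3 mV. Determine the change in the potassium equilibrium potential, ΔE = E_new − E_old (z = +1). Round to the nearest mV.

-11 mV

E_old = (58.3/1)·log₁₀(9.44/121) = -64.59 mV
E_new = (58.3/1)·log₁₀(6.22/121) = -75.15 mV
ΔE = -75.15 − (-64.59) = -10.56 mV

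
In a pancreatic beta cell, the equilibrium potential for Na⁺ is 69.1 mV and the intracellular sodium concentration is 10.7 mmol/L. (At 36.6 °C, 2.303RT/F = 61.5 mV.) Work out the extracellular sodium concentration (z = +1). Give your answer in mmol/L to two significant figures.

140 mmol/L

Nernst: E = (61.5/1) · log₁₀([out]/[in]), so log₁₀([out]/[in]) = 69.1 × 1 / 61.5 = 1.1236.
[out]/[in] = 10^(1.1236) = 13.29.
[out] = 13.29 × 10.7 = 142.2 mmol/L.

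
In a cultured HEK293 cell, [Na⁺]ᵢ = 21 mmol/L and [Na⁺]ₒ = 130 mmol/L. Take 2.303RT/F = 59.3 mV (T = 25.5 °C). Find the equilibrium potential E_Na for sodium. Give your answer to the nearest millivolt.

E = (59.3/z) · log₁₀([Na⁺]_out/[Na⁺]_in) with z = +1.
= (59.3/1) · log₁₀(130/21) = 59.30 · log₁₀(6.19)
= 59.30 · (0.7917) = 46.95 mV

47 mV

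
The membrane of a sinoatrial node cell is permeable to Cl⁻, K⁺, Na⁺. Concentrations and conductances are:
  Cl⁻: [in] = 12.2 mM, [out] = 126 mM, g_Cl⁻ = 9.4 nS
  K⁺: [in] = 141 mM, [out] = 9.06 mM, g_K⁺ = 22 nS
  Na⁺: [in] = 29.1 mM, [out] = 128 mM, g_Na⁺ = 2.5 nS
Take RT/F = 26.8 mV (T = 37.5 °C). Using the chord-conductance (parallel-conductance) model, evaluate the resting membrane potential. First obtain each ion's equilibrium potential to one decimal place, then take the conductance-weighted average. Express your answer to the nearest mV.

E_Cl⁻ = (26.8/-1)·ln(126/12.2) = -62.6 mV
E_K⁺ = (26.8/1)·ln(9.06/141) = -73.6 mV
E_Na⁺ = (26.8/1)·ln(128/29.1) = 39.7 mV
Vm = (Σ gᵢEᵢ)/(Σ gᵢ) = (9.4·-62.6 + 22·-73.6 + 2.5·39.7) / (9.4 + 22 + 2.5)
= -2108.39 / 33.9 = -62.19 mV

-62 mV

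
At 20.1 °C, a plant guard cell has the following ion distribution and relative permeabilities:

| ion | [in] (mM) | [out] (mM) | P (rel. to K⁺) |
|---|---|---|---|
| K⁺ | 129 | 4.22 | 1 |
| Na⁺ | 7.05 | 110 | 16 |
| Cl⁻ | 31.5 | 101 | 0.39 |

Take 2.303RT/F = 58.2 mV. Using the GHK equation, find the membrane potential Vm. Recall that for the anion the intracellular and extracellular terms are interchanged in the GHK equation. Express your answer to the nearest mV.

Vm = 58.2 · log₁₀[(Σ P·[cation]ₒ + Σ P·[anion]ᵢ) / (Σ P·[cation]ᵢ + Σ P·[anion]ₒ)]
Numerator = 1×4.22 + 16×110 + 0.39×31.5 = 1777
Denominator = 1×129 + 16×7.05 + 0.39×101 = 281.2
Vm = 58.2 · log₁₀(6.3178) = 58.2 × (0.8006) = 46.59 mV

47 mV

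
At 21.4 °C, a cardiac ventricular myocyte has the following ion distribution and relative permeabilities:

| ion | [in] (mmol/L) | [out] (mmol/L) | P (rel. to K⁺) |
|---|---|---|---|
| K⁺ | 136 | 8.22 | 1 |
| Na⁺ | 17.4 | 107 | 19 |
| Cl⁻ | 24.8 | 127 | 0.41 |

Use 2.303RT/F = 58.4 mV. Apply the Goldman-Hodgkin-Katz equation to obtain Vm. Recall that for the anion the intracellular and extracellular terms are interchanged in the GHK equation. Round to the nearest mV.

35 mV

Vm = 58.4 · log₁₀[(Σ P·[cation]ₒ + Σ P·[anion]ᵢ) / (Σ P·[cation]ᵢ + Σ P·[anion]ₒ)]
Numerator = 1×8.22 + 19×107 + 0.41×24.8 = 2051
Denominator = 1×136 + 19×17.4 + 0.41×127 = 518.7
Vm = 58.4 · log₁₀(3.9551) = 58.4 × (0.5972) = 34.87 mV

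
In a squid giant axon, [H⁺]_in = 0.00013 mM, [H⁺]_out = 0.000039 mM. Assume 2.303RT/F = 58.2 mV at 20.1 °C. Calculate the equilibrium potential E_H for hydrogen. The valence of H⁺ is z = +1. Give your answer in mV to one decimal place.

-30.4 mV

E = (58.2/z) · log₁₀([H⁺]_out/[H⁺]_in) with z = +1.
= (58.2/1) · log₁₀(0.000039/0.00013) = 58.20 · log₁₀(0.3)
= 58.20 · (-0.5229) = -30.43 mV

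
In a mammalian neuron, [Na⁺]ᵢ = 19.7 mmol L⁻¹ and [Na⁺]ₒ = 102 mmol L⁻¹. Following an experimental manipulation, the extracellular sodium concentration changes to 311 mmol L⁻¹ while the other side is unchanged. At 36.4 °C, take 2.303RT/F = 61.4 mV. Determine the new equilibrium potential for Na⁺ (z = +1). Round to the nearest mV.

74 mV

After the shift: [Na⁺]_out = 311, [Na⁺]_in = 19.7 mmol L⁻¹.
E_new = (61.4/1)·log₁₀(311/19.7) = 61.40 · (1.1983) = 73.58 mV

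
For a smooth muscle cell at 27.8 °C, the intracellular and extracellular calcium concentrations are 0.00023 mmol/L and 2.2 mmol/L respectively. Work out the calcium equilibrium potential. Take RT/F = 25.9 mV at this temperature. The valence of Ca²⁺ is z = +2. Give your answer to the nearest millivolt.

119 mV

E = (25.9/z) · ln([Ca²⁺]_out/[Ca²⁺]_in) with z = +2.
= (25.9/2) · ln(2.2/0.00023) = 12.95 · ln(9565)
= 12.95 · (9.1659) = 118.70 mV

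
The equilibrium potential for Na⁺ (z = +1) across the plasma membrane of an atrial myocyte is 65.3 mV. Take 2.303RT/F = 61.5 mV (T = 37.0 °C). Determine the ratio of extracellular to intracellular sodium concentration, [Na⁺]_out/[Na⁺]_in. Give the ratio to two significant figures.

log₁₀([out]/[in]) = E·z/(61.5) = 65.3 × 1 / 61.5 = 1.0618
[out]/[in] = 10^(1.0618) = 11.53

12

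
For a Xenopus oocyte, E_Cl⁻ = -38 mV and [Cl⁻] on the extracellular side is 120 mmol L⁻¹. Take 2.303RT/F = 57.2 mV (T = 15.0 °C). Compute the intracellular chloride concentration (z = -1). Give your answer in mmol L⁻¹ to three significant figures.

Nernst: E = (57.2/-1) · log₁₀([out]/[in]), so log₁₀([out]/[in]) = -38.0 × -1 / 57.2 = 0.6643.
[out]/[in] = 10^(0.6643) = 4.617.
[in] = 120 / 4.617 = 25.99 mmol L⁻¹.

26.0 mmol L⁻¹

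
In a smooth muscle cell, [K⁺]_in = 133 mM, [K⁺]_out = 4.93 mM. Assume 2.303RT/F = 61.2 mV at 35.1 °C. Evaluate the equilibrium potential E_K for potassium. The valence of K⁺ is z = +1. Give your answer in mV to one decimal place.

E = (61.2/z) · log₁₀([K⁺]_out/[K⁺]_in) with z = +1.
= (61.2/1) · log₁₀(4.93/133) = 61.20 · log₁₀(0.03707)
= 61.20 · (-1.4310) = -87.58 mV

-87.6 mV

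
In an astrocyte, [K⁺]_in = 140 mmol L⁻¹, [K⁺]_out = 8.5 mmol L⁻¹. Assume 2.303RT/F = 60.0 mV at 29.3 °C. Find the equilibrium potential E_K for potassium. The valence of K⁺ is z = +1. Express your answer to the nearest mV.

E = (60.0/z) · log₁₀([K⁺]_out/[K⁺]_in) with z = +1.
= (60.0/1) · log₁₀(8.5/140) = 60.00 · log₁₀(0.06071)
= 60.00 · (-1.2167) = -73.00 mV

-73 mV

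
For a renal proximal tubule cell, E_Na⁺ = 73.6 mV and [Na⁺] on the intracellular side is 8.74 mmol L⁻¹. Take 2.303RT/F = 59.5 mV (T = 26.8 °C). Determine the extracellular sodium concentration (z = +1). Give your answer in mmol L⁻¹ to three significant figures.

151 mmol L⁻¹

Nernst: E = (59.5/1) · log₁₀([out]/[in]), so log₁₀([out]/[in]) = 73.6 × 1 / 59.5 = 1.2370.
[out]/[in] = 10^(1.2370) = 17.26.
[out] = 17.26 × 8.74 = 150.8 mmol L⁻¹.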